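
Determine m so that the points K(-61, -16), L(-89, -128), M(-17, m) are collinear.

Collinearity: (M − K) must be parallel to (L − K) = (-28, -112).
Cross-multiplying the components: (m − (-16))·(-28) = (44)·(-112).
Solving gives m = 160.

160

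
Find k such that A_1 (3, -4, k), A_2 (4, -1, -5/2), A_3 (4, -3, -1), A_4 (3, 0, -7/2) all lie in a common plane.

-1/2

The points are coplanar iff A_1A_2 · (A_1A_3 × A_1A_4) = 0.
Expanding, this is linear in k: (2)k + (1) = 0.
So k = -1/2.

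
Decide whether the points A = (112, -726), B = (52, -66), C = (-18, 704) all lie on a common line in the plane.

Yes

AB = (-60, 660), AC = (-130, 1430).
det[AB; AC] = (-60)(1430) − (660)(-130) = 0.
The determinant is zero, so the points are collinear.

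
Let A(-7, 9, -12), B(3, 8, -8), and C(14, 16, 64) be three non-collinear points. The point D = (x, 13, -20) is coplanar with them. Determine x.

-40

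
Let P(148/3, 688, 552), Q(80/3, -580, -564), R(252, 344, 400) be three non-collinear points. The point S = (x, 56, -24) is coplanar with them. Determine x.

32/3

Coplanarity requires PQ · (PR × PS) = 0.
PQ = (-68/3, -1268, -1116), PR = (608/3, -344, -152); the triple product is linear in x with coefficient -191168 and constant term 6117376/3.
Setting it to zero: x = 32/3.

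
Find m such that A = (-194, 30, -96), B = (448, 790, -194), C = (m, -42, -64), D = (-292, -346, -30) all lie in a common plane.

Normal to plane ABD: n = (13312, -32768, -166912); plane equation n·P = 12457984.
Requiring n·C = 12457984: (13312)m + (12058624) = 12457984.
So m = 30.

30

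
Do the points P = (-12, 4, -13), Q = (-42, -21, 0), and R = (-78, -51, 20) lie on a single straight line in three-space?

No

PQ = (-30, -25, 13), PR = (-66, -55, 33).
Comparing components 2 and 3: (-25)(33) − (13)(-55) = -110 ≠ 0, so PQ and PR are not parallel and the points are not collinear.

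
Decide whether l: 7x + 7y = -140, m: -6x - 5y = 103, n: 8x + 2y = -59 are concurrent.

No

The three lines meet at one point iff the augmented coefficient matrix [aᵢ bᵢ cᵢ] has rank < 3, i.e. its determinant vanishes.
Here the determinant is -7.
Nonzero, so no common point exists.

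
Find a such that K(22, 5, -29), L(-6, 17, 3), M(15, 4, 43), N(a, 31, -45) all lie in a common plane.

The points are coplanar iff KL · (KM × KN) = 0.
Expanding, this is linear in a: (896)a + (25088) = 0.
So a = -28.

-28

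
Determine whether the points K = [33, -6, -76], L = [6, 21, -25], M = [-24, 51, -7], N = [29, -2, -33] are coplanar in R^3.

Yes

The four points are coplanar iff the 3×3 determinant with rows KL, KM, KN is zero.
Rows: (-27, 27, 51), (-57, 57, 69), (-4, 4, 43).
Expanding along the first row: (-27)(2175) − (27)(-2175) + (51)(0) = 0.
Zero determinant ⇒ coplanar.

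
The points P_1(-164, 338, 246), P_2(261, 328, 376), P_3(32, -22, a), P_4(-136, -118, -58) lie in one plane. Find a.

62

Coplanarity ⇔ det[P_1P_2; P_1P_3; P_1P_4] = 0.
Expanding, this is linear in a: (193520)a + (-11998240) = 0.
So a = 62.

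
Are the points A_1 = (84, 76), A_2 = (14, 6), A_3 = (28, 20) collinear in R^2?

A_1A_2 = (-70, -70), A_1A_3 = (-56, -56).
Checking proportionality: A_1A_3 = 4/5·A_1A_2, so the vectors are parallel and the points are collinear.

Yes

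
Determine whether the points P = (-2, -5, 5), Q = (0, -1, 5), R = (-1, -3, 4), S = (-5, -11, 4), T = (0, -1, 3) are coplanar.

The plane through P, Q, R has normal n = PQ × PR = (-4, 2, 0) and equation n·X = -2.
Checking the remaining points: n·S = -2, n·T = -2.
All equal -2, so all 5 points lie in one plane.

Yes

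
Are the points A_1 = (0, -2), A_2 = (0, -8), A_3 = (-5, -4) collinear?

A_1A_2 = (0, -6), A_1A_3 = (-5, -2).
Twice the signed area of △A_1A_2A_3 is (0)(-2) − (-6)(-5) = -30.
The area is nonzero, so the three points are not collinear.

No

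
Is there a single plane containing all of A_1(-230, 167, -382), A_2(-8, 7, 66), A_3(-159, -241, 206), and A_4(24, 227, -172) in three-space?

No

The four points are coplanar iff the 3×3 determinant with rows A_1A_2, A_1A_3, A_1A_4 is zero.
Rows: (222, -160, 448), (71, -408, 588), (254, 60, 210).
Expanding along the first row: (222)(-120960) − (-160)(-134442) + (448)(107892) = -28224.
Nonzero ⇒ not coplanar.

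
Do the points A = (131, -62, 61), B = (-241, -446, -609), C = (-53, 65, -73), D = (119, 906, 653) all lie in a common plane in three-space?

No

A normal to the plane through A, B, C is n = AB × AC = (136546, 73432, -117900).
The plane has equation n·P = 6142842. For D: n·D = 5789666.
5789666 ≠ 6142842, so D is off the plane.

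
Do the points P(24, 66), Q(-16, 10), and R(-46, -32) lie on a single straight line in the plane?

Yes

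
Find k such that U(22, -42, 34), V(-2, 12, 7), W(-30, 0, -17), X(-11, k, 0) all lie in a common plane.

1

Normal to plane UVW: n = (-1620, 180, 1800); plane equation n·P = 18000.
Requiring n·X = 18000: (180)k + (17820) = 18000.
So k = 1.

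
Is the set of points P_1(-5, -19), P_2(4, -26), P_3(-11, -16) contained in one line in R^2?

P_1P_2 = (9, -7), P_1P_3 = (-6, 3).
Twice the signed area of △P_1P_2P_3 is (9)(3) − (-7)(-6) = -15.
The area is nonzero, so the three points are not collinear.

No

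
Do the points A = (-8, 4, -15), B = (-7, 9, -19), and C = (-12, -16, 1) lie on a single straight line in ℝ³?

AB = (1, 5, -4), AC = (-4, -20, 16).
Each component of AC is -4 times the corresponding component of AB, so AC = -4·AB and the points are collinear.

Yes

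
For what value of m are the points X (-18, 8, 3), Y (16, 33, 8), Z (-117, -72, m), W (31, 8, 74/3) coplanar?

Normal to plane XYW: n = (1625/3, -1475/3, -1225); plane equation n·P = -52075/3.
Requiring n·Z = -52075/3: (-1225)m + (-27975) = -52075/3.
So m = -26/3.

-26/3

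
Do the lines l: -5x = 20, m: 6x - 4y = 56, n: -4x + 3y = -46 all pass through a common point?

Lines aᵢx + bᵢy = cᵢ with pairwise distinct directions are concurrent exactly when det[aᵢ bᵢ cᵢ] = 0.
Here the determinant is -40.
Nonzero, so no common point exists.

No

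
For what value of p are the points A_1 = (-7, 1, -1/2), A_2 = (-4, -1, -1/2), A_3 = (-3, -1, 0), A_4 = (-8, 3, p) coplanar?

Coplanarity ⇔ det[A_1A_2; A_1A_3; A_1A_4] = 0.
Expanding, this is linear in p: (2)p + (-1) = 0.
So p = 1/2.

1/2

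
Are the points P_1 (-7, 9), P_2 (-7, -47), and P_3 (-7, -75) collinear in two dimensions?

Yes

P_1P_2 = (0, -56), P_1P_3 = (0, -84).
det[P_1P_2; P_1P_3] = (0)(-84) − (-56)(0) = 0.
The determinant is zero, so the points are collinear.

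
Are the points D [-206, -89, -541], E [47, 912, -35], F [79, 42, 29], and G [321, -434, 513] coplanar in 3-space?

Yes

A normal to the plane through D, E, F is n = DE × DF = (504284, 0, -252142).
The plane has equation n·P = 32526318. For G: n·G = 32526318.
Equal, so G lies in the plane and all four are coplanar.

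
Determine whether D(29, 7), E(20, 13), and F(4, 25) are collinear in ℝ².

DE = (-9, 6), DF = (-25, 18).
det[DE; DF] = (-9)(18) − (6)(-25) = -12.
The determinant is nonzero, so they are not collinear.

No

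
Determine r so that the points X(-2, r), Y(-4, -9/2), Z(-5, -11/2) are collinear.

-5/2

Collinearity: (X − Y) must be parallel to (Z − Y) = (-1, -1).
Cross-multiplying the components: (r − (-9/2))·(-1) = (2)·(-1).
Solving gives r = -5/2.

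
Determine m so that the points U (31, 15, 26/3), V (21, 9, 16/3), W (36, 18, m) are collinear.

Direction UV = (-10, -6, -10/3). From the x-coordinate of W, the parameter along the line is τ = (36 − 31)/(-10) = -1/2.
Then m = 26/3 + (-1/2)·(-10/3) = 31/3.

31/3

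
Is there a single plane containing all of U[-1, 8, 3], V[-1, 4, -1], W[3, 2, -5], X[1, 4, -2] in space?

The four points are coplanar iff the 3×3 determinant with rows UV, UW, UX is zero.
Rows: (0, -4, -4), (4, -6, -8), (2, -4, -5).
Expanding along the first row: (0)(-2) − (-4)(-4) + (-4)(-4) = 0.
Zero determinant ⇒ coplanar.

Yes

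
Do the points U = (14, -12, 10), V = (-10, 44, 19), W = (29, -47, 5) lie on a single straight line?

UV = (-24, 56, 9), UW = (15, -35, -5).
UV × UW = (35, 15, 0).
The cross product is nonzero, so the points do not lie on one line.

No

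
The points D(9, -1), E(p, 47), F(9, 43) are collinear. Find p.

9

The three points are collinear iff det[DE; DF] = 0.
This determinant is linear in p: (44)p + (-396) = 0, so p = 9.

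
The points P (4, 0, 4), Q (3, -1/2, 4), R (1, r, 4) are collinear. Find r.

Collinearity requires PQ × PR = 0; each component is linear in r.
The z-component gives (-1)r + (-3/2) = 0, so r = -3/2.
The remaining components then also vanish.

-3/2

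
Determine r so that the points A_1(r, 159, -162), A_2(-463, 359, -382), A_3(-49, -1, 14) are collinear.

Direction A_2A_3 = (414, -360, 396). From the y-coordinate of A_1, the parameter along the line is τ = (159 − 359)/(-360) = 5/9.
Then r = (-463) + 5/9·(414) = -233.

-233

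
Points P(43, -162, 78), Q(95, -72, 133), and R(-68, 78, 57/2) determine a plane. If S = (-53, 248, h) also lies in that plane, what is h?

67

A normal to the plane is n = PQ × PR = (-17655, -3531, 22470).
S lies in the plane iff n · PS = 0.
This gives (22470)h + (-1505490) = 0, so h = 67.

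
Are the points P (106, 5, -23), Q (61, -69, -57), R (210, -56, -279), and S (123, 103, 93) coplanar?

No

The four points are coplanar iff the 3×3 determinant with rows PQ, PR, PS is zero.
Rows: (-45, -74, -34), (104, -61, -256), (17, 98, 116).
Expanding along the first row: (-45)(18012) − (-74)(16416) + (-34)(11229) = 22458.
Nonzero ⇒ not coplanar.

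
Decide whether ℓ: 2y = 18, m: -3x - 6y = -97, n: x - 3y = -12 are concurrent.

Intersecting ℓ and m: solving the 2×2 system gives (x, y) = (43/3, 9).
Substitute into n: (1)(43/3) + (-3)(9) = -38/3.
But n requires -12 ≠ -38/3, so the three lines have no common point.

No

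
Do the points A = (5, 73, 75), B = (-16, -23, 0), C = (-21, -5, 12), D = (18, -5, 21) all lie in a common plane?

Yes

A normal to the plane through A, B, C is n = AB × AC = (198, 627, -858).
The plane has equation n·P = -17589. For D: n·D = -17589.
Equal, so D lies in the plane and all four are coplanar.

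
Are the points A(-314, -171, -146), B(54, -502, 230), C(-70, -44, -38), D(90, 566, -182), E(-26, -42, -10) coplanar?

The plane through A, B, C has normal n = AB × AC = (-83500, 52000, 127500) and equation n·P = -1288000.
Checking the remaining points: n·D = -1288000, n·E = -1288000.
All equal -1288000, so all 5 points lie in one plane.

Yes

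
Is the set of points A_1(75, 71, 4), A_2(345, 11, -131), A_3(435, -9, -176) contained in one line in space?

Yes

A_1A_2 = (270, -60, -135), A_1A_3 = (360, -80, -180).
A_1A_2 × A_1A_3 = (0, 0, 0).
The cross product vanishes, so the three points are collinear.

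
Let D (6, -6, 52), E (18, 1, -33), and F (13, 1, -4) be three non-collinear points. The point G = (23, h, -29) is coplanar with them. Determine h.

-14

Coplanarity requires DE · (DF × DG) = 0.
DE = (12, 7, -85), DF = (7, 7, -56); the triple product is linear in h with coefficient 77 and constant term 1078.
Setting it to zero: h = -14.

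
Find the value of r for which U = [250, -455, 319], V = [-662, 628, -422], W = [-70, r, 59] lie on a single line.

Direction UV = (-912, 1083, -741). From the x-coordinate of W, the parameter along the line is τ = (-70 − 250)/(-912) = 20/57.
Then r = (-455) + 20/57·(1083) = -75.

-75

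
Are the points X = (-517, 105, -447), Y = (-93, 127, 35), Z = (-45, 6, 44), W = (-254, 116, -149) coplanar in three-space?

Yes

With X as base: XY = (424, 22, 482), XZ = (472, -99, 491), XW = (263, 11, 298).
XZ × XW = (-34903, -11523, 31229).
XY · (XZ × XW) = 0.
The scalar triple product vanishes, so the four points are coplanar.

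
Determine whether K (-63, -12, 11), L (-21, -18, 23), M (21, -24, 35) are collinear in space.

Yes

KL = (42, -6, 12), KM = (84, -12, 24).
KL × KM = (0, 0, 0).
The cross product vanishes, so the three points are collinear.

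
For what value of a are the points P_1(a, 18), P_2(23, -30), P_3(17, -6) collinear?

11

The three points are collinear iff det[P_1P_2; P_1P_3] = 0.
This determinant is linear in a: (-24)a + (264) = 0, so a = 11.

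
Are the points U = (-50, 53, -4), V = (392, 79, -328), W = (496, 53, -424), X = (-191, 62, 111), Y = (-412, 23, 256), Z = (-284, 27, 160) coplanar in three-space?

No

The plane through U, V, W has normal n = UV × UW = (-10920, 8736, -14196) and equation n·P = 1065792.
Checking the remaining points: n·X = 1051596, n·Y = 1065792, n·Z = 1065792.
Since n·X = 1051596 ≠ 1065792, X is off the plane and the points are not all coplanar.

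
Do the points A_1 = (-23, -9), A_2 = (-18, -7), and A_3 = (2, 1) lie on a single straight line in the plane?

Yes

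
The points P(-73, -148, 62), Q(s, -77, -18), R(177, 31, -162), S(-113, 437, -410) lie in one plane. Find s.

The points are coplanar iff PQ · (PR × PS) = 0.
Expanding, this is linear in s: (46552)s + (139656) = 0.
So s = -3.

-3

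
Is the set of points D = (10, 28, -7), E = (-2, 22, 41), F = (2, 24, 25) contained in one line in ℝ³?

DE = (-12, -6, 48), DF = (-8, -4, 32).
DE × DF = (0, 0, 0).
The cross product vanishes, so the three points are collinear.

Yes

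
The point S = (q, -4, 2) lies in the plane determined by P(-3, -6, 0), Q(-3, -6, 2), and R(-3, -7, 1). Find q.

-3

The plane through P, Q, R has equation 2x = -6.
Substituting S: (2)q + (0) = -6, so q = -3.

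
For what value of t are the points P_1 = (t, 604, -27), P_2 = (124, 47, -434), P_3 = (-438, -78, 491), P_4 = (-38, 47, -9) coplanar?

The points are coplanar iff P_1P_2 · (P_1P_3 × P_1P_4) = 0.
Expanding, this is linear in t: (53125)t + (-47918750) = 0.
So t = 902.

902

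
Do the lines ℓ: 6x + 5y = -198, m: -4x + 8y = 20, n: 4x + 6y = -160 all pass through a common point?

Lines aᵢx + bᵢy = cᵢ with pairwise distinct directions are concurrent exactly when det[aᵢ bᵢ cᵢ] = 0.
Here the determinant is -112.
Nonzero, so no common point exists.

No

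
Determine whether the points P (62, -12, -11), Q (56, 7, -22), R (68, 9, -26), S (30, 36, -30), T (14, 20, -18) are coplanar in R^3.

The plane through P, Q, R has normal n = PQ × PR = (-54, -156, -240) and equation n·X = 1164.
Checking the remaining points: n·S = -36, n·T = 444.
Since n·S = -36 ≠ 1164, S is off the plane and the points are not all coplanar.

No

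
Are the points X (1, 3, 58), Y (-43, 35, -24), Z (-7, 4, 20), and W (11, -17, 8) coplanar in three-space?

No

The four points are coplanar iff the 3×3 determinant with rows XY, XZ, XW is zero.
Rows: (-44, 32, -82), (-8, 1, -38), (10, -20, -50).
Expanding along the first row: (-44)(-810) − (32)(780) + (-82)(150) = -1620.
Nonzero ⇒ not coplanar.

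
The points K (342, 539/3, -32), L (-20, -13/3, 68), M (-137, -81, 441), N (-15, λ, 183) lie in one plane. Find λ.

-23/3

Normal to plane KLM: n = (-182896/3, 123326, 18676/3); plane equation n·P = 3324650/3.
Requiring n·N = 3324650/3: (123326)λ + (2053716) = 3324650/3.
So λ = -23/3.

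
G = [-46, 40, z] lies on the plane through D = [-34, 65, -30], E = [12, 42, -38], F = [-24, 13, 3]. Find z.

-5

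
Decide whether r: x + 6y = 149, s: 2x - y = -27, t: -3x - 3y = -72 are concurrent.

Intersecting r and s: solving the 2×2 system gives (x, y) = (-1, 25).
Substitute into t: (-3)(-1) + (-3)(25) = -72.
This equals -72, so (-1, 25) lies on all three lines and they are concurrent.

Yes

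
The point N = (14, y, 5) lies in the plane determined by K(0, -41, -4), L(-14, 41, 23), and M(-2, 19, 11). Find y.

Coplanarity requires KL · (KM × KN) = 0.
KL = (-14, 82, 27), KM = (-2, 60, 15); the triple product is linear in y with coefficient 156 and constant term -5148.
Setting it to zero: y = 33.

33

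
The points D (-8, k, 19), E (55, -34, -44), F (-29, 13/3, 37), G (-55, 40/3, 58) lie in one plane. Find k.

-11/3

Coplanarity ⇔ det[DE; DF; DG] = 0.
Expanding, this is linear in k: (342)k + (1254) = 0.
So k = -11/3.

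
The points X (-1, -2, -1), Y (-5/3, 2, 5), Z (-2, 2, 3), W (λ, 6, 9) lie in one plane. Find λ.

Normal to plane XYZ: n = (-8, -10/3, 4/3); plane equation n·P = 40/3.
Requiring n·W = 40/3: (-8)λ + (-8) = 40/3.
So λ = -8/3.

-8/3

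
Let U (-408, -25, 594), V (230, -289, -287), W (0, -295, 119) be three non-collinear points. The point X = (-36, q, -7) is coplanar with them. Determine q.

-79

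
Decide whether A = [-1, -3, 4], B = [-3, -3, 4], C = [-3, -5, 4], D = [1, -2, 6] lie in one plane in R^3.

The four points are coplanar iff the 3×3 determinant with rows AB, AC, AD is zero.
Rows: (-2, 0, 0), (-2, -2, 0), (2, 1, 2).
Expanding along the first row: (-2)(-4) − (0)(-4) + (0)(2) = 8.
Nonzero ⇒ not coplanar.

No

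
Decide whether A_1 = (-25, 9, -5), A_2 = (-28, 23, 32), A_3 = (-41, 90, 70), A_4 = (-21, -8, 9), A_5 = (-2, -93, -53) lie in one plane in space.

No

The plane through A_1, A_2, A_3 has normal n = A_1A_2 × A_1A_3 = (-1947, -367, -19) and equation n·P = 45467.
Checking the remaining points: n·A_4 = 43652, n·A_5 = 39032.
Since n·A_4 = 43652 ≠ 45467, A_4 is off the plane and the points are not all coplanar.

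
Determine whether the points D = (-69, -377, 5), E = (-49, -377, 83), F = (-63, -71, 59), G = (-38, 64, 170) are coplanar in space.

Yes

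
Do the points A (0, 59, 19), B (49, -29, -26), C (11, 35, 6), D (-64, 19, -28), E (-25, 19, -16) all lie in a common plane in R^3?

Yes

The plane through A, B, C has normal n = AB × AC = (64, 142, -208) and equation n·P = 4426.
Checking the remaining points: n·D = 4426, n·E = 4426.
All equal 4426, so all 5 points lie in one plane.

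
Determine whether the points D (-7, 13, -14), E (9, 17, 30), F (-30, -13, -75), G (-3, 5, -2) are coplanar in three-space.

Yes

A normal to the plane through D, E, F is n = DE × DF = (900, -36, -324).
The plane has equation n·P = -2232. For G: n·G = -2232.
Equal, so G lies in the plane and all four are coplanar.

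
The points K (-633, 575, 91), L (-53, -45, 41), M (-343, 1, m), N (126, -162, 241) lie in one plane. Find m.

Coplanarity ⇔ det[KL; KM; KN] = 0.
Expanding, this is linear in m: (-43120)m + (-30140880) = 0.
So m = -699.

-699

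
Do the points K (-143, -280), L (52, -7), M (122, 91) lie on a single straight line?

Yes

KL = (195, 273), KM = (265, 371).
det[KL; KM] = (195)(371) − (273)(265) = 0.
The determinant is zero, so the points are collinear.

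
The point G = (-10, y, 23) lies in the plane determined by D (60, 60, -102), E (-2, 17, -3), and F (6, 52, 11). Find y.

26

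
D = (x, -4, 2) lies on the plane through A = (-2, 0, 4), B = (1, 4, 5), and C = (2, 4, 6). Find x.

-6

The plane through A, B, C has equation 4x − 2y − 4z = -24.
Substituting D: (4)x + (0) = -24, so x = -6.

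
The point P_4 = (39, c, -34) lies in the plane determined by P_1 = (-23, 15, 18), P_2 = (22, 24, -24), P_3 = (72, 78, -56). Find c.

45

Coplanarity requires P_1P_2 · (P_1P_3 × P_1P_4) = 0.
P_1P_2 = (45, 9, -42), P_1P_3 = (95, 63, -74); the triple product is linear in c with coefficient -660 and constant term 29700.
Setting it to zero: c = 45.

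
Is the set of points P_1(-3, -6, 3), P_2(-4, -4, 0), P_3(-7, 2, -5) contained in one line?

P_1P_2 = (-1, 2, -3), P_1P_3 = (-4, 8, -8).
P_1P_2 × P_1P_3 = (8, 4, 0).
The cross product is nonzero, so the points do not lie on one line.

No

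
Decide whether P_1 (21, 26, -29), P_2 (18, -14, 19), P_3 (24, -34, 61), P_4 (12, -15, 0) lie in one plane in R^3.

A normal to the plane through P_1, P_2, P_3 is n = P_1P_2 × P_1P_3 = (-720, 414, 300).
The plane has equation n·P = -13056. For P_4: n·P_4 = -14850.
-14850 ≠ -13056, so P_4 is off the plane.

No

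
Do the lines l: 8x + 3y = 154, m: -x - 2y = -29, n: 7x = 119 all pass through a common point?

Yes

Lines aᵢx + bᵢy = cᵢ with pairwise distinct directions are concurrent exactly when det[aᵢ bᵢ cᵢ] = 0.
Here the determinant is 0.
It vanishes, so the lines are concurrent at (17, 6).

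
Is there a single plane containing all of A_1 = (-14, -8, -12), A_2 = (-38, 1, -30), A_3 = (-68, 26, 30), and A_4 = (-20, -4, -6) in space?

Yes

A normal to the plane through A_1, A_2, A_3 is n = A_1A_2 × A_1A_3 = (990, 1980, -330).
The plane has equation n·P = -25740. For A_4: n·A_4 = -25740.
Equal, so A_4 lies in the plane and all four are coplanar.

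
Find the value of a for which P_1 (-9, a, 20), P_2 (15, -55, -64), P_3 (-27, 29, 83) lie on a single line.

-7

Direction P_2P_3 = (-42, 84, 147). From the x-coordinate of P_1, the parameter along the line is τ = (-9 − 15)/(-42) = 4/7.
Then a = (-55) + 4/7·(84) = -7.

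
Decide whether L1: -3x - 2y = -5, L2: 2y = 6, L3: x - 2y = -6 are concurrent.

No

Lines aᵢx + bᵢy = cᵢ with pairwise distinct directions are concurrent exactly when det[aᵢ bᵢ cᵢ] = 0.
Here the determinant is -2.
Nonzero, so no common point exists.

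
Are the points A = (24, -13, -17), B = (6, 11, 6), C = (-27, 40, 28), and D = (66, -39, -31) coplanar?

No

The four points are coplanar iff the 3×3 determinant with rows AB, AC, AD is zero.
Rows: (-18, 24, 23), (-51, 53, 45), (42, -26, -14).
Expanding along the first row: (-18)(428) − (24)(-1176) + (23)(-900) = -180.
Nonzero ⇒ not coplanar.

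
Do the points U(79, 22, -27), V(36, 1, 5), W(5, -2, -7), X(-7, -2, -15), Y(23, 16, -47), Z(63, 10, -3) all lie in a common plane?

Yes

The plane through U, V, W has normal n = UV × UW = (348, -1508, -522) and equation n·P = 8410.
Checking the remaining points: n·X = 8410, n·Y = 8410, n·Z = 8410.
All equal 8410, so all 6 points lie in one plane.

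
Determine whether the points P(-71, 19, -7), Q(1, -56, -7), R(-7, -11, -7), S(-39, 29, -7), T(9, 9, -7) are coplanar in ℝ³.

The plane through P, Q, R has normal n = PQ × PR = (0, 0, 2640) and equation n·X = -18480.
Checking the remaining points: n·S = -18480, n·T = -18480.
All equal -18480, so all 5 points lie in one plane.

Yes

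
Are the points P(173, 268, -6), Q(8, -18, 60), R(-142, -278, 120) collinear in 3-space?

PQ = (-165, -286, 66), PR = (-315, -546, 126).
Each component of PR is 21/11 times the corresponding component of PQ, so PR = 21/11·PQ and the points are collinear.

Yes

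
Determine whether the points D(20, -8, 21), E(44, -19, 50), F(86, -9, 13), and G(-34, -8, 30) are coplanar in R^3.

With D as base: DE = (24, -11, 29), DF = (66, -1, -8), DG = (-54, 0, 9).
DF × DG = (-9, -162, -54).
DE · (DF × DG) = 0.
The scalar triple product vanishes, so the four points are coplanar.

Yes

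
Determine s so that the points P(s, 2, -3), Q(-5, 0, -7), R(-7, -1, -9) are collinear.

-1

Collinearity requires PQ × PR = 0; each component is linear in s.
The y-component gives (-2)s + (-2) = 0, so s = -1.
The remaining components then also vanish.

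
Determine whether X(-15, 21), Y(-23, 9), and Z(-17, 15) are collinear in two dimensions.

No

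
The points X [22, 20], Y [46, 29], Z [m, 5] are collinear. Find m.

Collinearity: (Z − X) must be parallel to (Y − X) = (24, 9).
Cross-multiplying the components: (m − 22)·(9) = (-15)·(24).
Solving gives m = -18.

-18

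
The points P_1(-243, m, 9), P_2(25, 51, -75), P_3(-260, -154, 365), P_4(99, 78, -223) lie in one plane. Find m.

-398

The points are coplanar iff P_1P_2 · (P_1P_3 × P_1P_4) = 0.
Expanding, this is linear in m: (9620)m + (3828760) = 0.
So m = -398.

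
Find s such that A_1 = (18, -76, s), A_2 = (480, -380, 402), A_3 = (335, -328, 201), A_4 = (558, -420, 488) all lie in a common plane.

Coplanarity ⇔ det[A_1A_2; A_1A_3; A_1A_4] = 0.
Expanding, this is linear in s: (-1744)s + (27904) = 0.
So s = 16.

16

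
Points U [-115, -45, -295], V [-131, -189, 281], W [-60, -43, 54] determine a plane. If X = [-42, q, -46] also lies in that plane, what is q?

3

The plane through U, V, W has equation −51408x + 37264y + 7888z = 1908080.
Substituting X: (37264)q + (1796288) = 1908080, so q = 3.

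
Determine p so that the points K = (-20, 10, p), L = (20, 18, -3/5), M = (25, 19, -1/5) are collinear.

-19/5

Direction LM = (5, 1, 2/5). From the x-coordinate of K, the parameter along the line is τ = (-20 − 20)/5 = -8.
Then p = (-3/5) + (-8)·(2/5) = -19/5.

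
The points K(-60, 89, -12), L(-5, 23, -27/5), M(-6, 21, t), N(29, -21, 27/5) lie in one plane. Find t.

6/5

The points are coplanar iff KL · (KM × KN) = 0.
Expanding, this is linear in t: (176)t + (-1056/5) = 0.
So t = 6/5.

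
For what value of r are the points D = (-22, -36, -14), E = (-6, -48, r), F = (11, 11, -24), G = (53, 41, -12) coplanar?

The points are coplanar iff DE · (DF × DG) = 0.
Expanding, this is linear in r: (-984)r + (9840) = 0.
So r = 10.

10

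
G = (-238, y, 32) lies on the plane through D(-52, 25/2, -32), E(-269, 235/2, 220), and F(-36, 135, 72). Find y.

A normal to the plane is n = DE × DF = (-19950, 26600, -56525/2).
G lies in the plane iff n · DG = 0.
This gives (26600)y + (1569400) = 0, so y = -59.

-59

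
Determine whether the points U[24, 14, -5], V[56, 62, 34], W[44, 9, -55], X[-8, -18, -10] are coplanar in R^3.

Yes

A normal to the plane through U, V, W is n = UV × UW = (-2205, 2380, -1120).
The plane has equation n·P = -14000. For X: n·X = -14000.
Equal, so X lies in the plane and all four are coplanar.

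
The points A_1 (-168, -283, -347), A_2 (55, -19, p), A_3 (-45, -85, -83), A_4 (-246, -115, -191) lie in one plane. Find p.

Normal to plane A_1A_3A_4: n = (-13464, -39780, 36108); plane equation n·P = 990216.
Requiring n·A_2 = 990216: (36108)p + (15300) = 990216.
So p = 27.

27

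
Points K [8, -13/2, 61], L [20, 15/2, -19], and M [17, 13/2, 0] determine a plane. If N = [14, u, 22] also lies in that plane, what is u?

-2

Coplanarity requires KL · (KM × KN) = 0.
KL = (12, 14, -80), KM = (9, 13, -61); the triple product is linear in u with coefficient 12 and constant term 24.
Setting it to zero: u = -2.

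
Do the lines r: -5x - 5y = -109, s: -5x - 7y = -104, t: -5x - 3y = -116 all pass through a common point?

No

Lines aᵢx + bᵢy = cᵢ with pairwise distinct directions are concurrent exactly when det[aᵢ bᵢ cᵢ] = 0.
Here the determinant is -20.
Nonzero, so no common point exists.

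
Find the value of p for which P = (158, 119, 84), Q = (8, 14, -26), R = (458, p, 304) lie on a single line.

Direction PQ = (-150, -105, -110). From the x-coordinate of R, the parameter along the line is τ = (458 − 158)/(-150) = -2.
Then p = 119 + (-2)·(-105) = 329.

329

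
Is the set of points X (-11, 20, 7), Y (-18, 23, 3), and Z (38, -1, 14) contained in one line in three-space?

No

XY = (-7, 3, -4), XZ = (49, -21, 7).
XY × XZ = (-63, -147, 0).
The cross product is nonzero, so the points do not lie on one line.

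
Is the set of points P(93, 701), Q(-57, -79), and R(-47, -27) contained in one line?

PQ = (-150, -780), PR = (-140, -728).
Checking proportionality: PR = 14/15·PQ, so the vectors are parallel and the points are collinear.

Yes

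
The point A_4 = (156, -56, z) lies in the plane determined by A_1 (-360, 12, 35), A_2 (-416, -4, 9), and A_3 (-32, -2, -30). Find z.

-160

Coplanarity requires A_1A_2 · (A_1A_3 × A_1A_4) = 0.
A_1A_2 = (-56, -16, -26), A_1A_3 = (328, -14, -65); the triple product is linear in z with coefficient 6032 and constant term 965120.
Setting it to zero: z = -160.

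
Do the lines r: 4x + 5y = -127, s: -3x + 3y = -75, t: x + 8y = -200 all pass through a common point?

No

Intersecting r and s: solving the 2×2 system gives (x, y) = (-2/9, -227/9).
Substitute into t: (1)(-2/9) + (8)(-227/9) = -202.
But t requires -200 ≠ -202, so the three lines have no common point.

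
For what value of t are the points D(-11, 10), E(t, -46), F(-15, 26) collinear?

3

Collinearity: (E − D) must be parallel to (F − D) = (-4, 16).
Cross-multiplying the components: (t − (-11))·(16) = (-56)·(-4).
Solving gives t = 3.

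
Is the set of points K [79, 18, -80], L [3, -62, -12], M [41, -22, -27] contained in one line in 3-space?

No

KL = (-76, -80, 68), KM = (-38, -40, 53).
Comparing components 2 and 3: (-80)(53) − (68)(-40) = -1520 ≠ 0, so KL and KM are not parallel and the points are not collinear.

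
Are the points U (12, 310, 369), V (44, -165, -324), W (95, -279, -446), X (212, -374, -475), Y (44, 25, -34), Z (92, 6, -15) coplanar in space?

The plane through U, V, W has normal n = UV × UW = (-21052, -31439, 20577) and equation n·P = -2405801.
Checking the remaining points: n·X = -2478913, n·Y = -2411881, n·Z = -2434073.
Since n·X = -2478913 ≠ -2405801, X is off the plane and the points are not all coplanar.

No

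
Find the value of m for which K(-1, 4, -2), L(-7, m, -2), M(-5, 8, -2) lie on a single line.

10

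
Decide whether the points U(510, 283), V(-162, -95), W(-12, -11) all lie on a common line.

No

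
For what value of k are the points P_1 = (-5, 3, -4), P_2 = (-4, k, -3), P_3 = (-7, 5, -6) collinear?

Direction P_1P_3 = (-2, 2, -2). From the x-coordinate of P_2, the parameter along the line is τ = (-4 − (-5))/(-2) = -1/2.
Then k = 3 + (-1/2)·(2) = 2.

2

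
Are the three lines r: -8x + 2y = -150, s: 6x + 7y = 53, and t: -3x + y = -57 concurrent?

Lines aᵢx + bᵢy = cᵢ with pairwise distinct directions are concurrent exactly when det[aᵢ bᵢ cᵢ] = 0.
Here the determinant is -68.
Nonzero, so no common point exists.

No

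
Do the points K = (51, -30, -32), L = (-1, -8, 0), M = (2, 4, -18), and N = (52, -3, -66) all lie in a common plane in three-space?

Yes

With K as base: KL = (-52, 22, 32), KM = (-49, 34, 14), KN = (1, 27, -34).
KM × KN = (-1534, -1652, -1357).
KL · (KM × KN) = 0.
The scalar triple product vanishes, so the four points are coplanar.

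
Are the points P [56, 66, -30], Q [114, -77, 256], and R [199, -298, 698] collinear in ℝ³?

No

PQ = (58, -143, 286), PR = (143, -364, 728).
Comparing components 3 and 1: (286)(143) − (58)(728) = -1326 ≠ 0, so PQ and PR are not parallel and the points are not collinear.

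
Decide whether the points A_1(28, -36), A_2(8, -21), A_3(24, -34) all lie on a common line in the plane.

No

A_1A_2 = (-20, 15), A_1A_3 = (-4, 2).
Twice the signed area of △A_1A_2A_3 is (-20)(2) − (15)(-4) = 20.
The area is nonzero, so the three points are not collinear.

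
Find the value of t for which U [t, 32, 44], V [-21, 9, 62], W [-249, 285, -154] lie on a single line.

Direction VW = (-228, 276, -216). From the y-coordinate of U, the parameter along the line is τ = (32 − 9)/276 = 1/12.
Then t = (-21) + 1/12·(-228) = -40.

-40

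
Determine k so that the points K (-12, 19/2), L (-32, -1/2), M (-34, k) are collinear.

-3/2

The three points are collinear iff det[KL; KM] = 0.
This determinant is linear in k: (-20)k + (-30) = 0, so k = -3/2.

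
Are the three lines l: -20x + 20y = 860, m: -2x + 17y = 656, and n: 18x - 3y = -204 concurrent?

Yes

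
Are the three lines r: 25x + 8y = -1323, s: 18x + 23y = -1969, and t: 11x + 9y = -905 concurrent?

Lines aᵢx + bᵢy = cᵢ with pairwise distinct directions are concurrent exactly when det[aᵢ bᵢ cᵢ] = 0.
Here the determinant is 91.
Nonzero, so no common point exists.

No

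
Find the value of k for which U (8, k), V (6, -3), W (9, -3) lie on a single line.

-3

The three points are collinear iff det[UV; UW] = 0.
This determinant is linear in k: (3)k + (9) = 0, so k = -3.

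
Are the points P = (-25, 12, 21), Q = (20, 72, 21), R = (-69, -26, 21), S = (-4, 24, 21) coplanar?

A normal to the plane through P, Q, R is n = PQ × PR = (0, 0, 930).
The plane has equation n·X = 19530. For S: n·S = 19530.
Equal, so S lies in the plane and all four are coplanar.

Yes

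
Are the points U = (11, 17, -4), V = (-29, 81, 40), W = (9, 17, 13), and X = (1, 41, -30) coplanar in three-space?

A normal to the plane through U, V, W is n = UV × UW = (1088, 592, 128).
The plane has equation n·P = 21520. For X: n·X = 21520.
Equal, so X lies in the plane and all four are coplanar.

Yes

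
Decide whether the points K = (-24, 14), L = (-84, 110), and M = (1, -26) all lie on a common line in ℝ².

KL = (-60, 96), KM = (25, -40).
Twice the signed area of △KLM is (-60)(-40) − (96)(25) = 0.
The triangle is degenerate (zero area), so the points are collinear.

Yes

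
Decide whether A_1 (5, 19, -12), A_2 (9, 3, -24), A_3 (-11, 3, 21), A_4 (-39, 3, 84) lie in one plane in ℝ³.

Yes

The four points are coplanar iff the 3×3 determinant with rows A_1A_2, A_1A_3, A_1A_4 is zero.
Rows: (4, -16, -12), (-16, -16, 33), (-44, -16, 96).
Expanding along the first row: (4)(-1008) − (-16)(-84) + (-12)(-448) = 0.
Zero determinant ⇒ coplanar.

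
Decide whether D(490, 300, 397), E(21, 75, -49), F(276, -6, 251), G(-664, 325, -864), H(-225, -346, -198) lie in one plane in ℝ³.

The plane through D, E, F has normal n = DE × DF = (-103626, 26970, 95364) and equation n·P = -4826232.
Checking the remaining points: n·G = -4821582, n·H = -4897842.
Since n·G = -4821582 ≠ -4826232, G is off the plane and the points are not all coplanar.

No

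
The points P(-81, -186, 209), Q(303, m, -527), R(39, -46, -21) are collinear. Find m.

262

Direction PR = (120, 140, -230). From the x-coordinate of Q, the parameter along the line is τ = (303 − (-81))/120 = 16/5.
Then m = (-186) + 16/5·(140) = 262.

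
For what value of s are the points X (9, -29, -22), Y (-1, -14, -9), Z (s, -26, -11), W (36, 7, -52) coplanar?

0

Coplanarity ⇔ det[XY; XZ; XW] = 0.
Expanding, this is linear in s: (918)s + (0) = 0.
So s = 0.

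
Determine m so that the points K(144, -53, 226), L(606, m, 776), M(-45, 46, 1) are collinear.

-295

Collinearity requires KL × KM = 0; each component is linear in m.
The x-component gives (-225)m + (-66375) = 0, so m = -295.
The remaining components then also vanish.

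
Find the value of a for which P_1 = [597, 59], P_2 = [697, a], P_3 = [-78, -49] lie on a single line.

75

Collinearity: (P_2 − P_1) must be parallel to (P_3 − P_1) = (-675, -108).
Cross-multiplying the components: (a − 59)·(-675) = (100)·(-108).
Solving gives a = 75.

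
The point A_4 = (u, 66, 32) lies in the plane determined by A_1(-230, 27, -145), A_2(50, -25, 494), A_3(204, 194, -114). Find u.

-20

The plane through A_1, A_2, A_3 has equation −108325x + 268646y + 69328z = 22115632.
Substituting A_4: (-108325)u + (19949132) = 22115632, so u = -20.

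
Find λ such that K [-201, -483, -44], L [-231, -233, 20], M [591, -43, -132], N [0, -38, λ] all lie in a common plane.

19/2

Normal to plane KLM: n = (-50160, 48048, -211200); plane equation n·P = -3832224.
Requiring n·N = -3832224: (-211200)λ + (-1825824) = -3832224.
So λ = 19/2.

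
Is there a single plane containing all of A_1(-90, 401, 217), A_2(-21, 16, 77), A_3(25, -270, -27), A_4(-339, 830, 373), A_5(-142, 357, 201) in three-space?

Yes

The plane through A_1, A_2, A_3 has normal n = A_1A_2 × A_1A_3 = (0, 736, -2024) and equation n·P = -144072.
Checking the remaining points: n·A_4 = -144072, n·A_5 = -144072.
All equal -144072, so all 5 points lie in one plane.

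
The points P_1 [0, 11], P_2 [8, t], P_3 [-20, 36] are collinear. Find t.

1

Collinearity: (P_2 − P_1) must be parallel to (P_3 − P_1) = (-20, 25).
Cross-multiplying the components: (t − 11)·(-20) = (8)·(25).
Solving gives t = 1.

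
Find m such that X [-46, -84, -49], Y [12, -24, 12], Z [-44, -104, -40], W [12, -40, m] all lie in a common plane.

17

Coplanarity ⇔ det[XY; XZ; XW] = 0.
Expanding, this is linear in m: (-1280)m + (21760) = 0.
So m = 17.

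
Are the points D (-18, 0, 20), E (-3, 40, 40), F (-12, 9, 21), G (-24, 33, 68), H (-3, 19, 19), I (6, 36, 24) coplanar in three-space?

The plane through D, E, F has normal n = DE × DF = (-140, 105, -105) and equation n·P = 420.
Checking the remaining points: n·G = -315, n·H = 420, n·I = 420.
Since n·G = -315 ≠ 420, G is off the plane and the points are not all coplanar.

No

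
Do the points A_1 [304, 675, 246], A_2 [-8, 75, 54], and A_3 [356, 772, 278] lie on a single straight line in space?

A_1A_2 = (-312, -600, -192), A_1A_3 = (52, 97, 32).
Comparing components 2 and 3: (-600)(32) − (-192)(97) = -576 ≠ 0, so A_1A_2 and A_1A_3 are not parallel and the points are not collinear.

No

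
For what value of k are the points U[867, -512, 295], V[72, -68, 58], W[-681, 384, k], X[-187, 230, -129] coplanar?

-189

The points are coplanar iff UV · (UW × UX) = 0.
Expanding, this is linear in k: (121914)k + (23041746) = 0.
So k = -189.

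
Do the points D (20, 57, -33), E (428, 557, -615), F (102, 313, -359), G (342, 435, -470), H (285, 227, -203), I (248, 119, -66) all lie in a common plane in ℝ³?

Yes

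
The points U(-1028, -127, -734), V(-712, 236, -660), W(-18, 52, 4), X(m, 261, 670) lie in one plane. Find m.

923

The points are coplanar iff UV · (UW × UX) = 0.
Expanding, this is linear in m: (254648)m + (-235040104) = 0.
So m = 923.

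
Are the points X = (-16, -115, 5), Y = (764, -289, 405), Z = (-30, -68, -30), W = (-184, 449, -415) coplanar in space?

With X as base: XY = (780, -174, 400), XZ = (-14, 47, -35), XW = (-168, 564, -420).
XZ × XW = (0, 0, 0).
XY · (XZ × XW) = 0.
The scalar triple product vanishes, so the four points are coplanar.

Yes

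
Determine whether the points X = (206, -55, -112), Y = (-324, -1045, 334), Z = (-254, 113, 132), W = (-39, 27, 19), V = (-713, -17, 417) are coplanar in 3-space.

The plane through X, Y, Z has normal n = XY × XZ = (-316488, -75840, -544440) and equation n·P = -48048.
Checking the remaining points: n·W = -49008, n·V = -86256.
Since n·W = -49008 ≠ -48048, W is off the plane and the points are not all coplanar.

No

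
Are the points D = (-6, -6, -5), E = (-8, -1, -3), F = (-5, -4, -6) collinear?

DE = (-2, 5, 2), DF = (1, 2, -1).
DE × DF = (-9, 0, -9).
The cross product is nonzero, so the points do not lie on one line.

No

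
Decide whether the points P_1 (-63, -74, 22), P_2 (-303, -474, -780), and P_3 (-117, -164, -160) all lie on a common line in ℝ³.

No

P_1P_2 = (-240, -400, -802), P_1P_3 = (-54, -90, -182).
P_1P_2 × P_1P_3 = (620, -372, 0).
The cross product is nonzero, so the points do not lie on one line.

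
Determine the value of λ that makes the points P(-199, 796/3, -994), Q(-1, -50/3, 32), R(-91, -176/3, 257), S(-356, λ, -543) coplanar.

533/3

The points are coplanar iff PQ · (PR × PS) = 0.
Expanding, this is linear in λ: (-136890)λ + (24320790) = 0.
So λ = 533/3.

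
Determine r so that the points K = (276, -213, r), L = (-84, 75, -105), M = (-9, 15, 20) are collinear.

495

Direction LM = (75, -60, 125). From the x-coordinate of K, the parameter along the line is τ = (276 − (-84))/75 = 24/5.
Then r = (-105) + 24/5·(125) = 495.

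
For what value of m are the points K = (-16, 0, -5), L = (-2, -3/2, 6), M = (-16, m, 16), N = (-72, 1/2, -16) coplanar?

-7/2

Coplanarity ⇔ det[KL; KM; KN] = 0.
Expanding, this is linear in m: (462)m + (1617) = 0.
So m = -7/2.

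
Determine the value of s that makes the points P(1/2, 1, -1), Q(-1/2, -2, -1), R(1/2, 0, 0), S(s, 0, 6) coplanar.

The points are coplanar iff PQ · (PR × PS) = 0.
Expanding, this is linear in s: (-3)s + (15/2) = 0.
So s = 5/2.

5/2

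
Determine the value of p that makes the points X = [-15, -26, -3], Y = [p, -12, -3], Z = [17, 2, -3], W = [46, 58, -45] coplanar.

1

The points are coplanar iff XY · (XZ × XW) = 0.
Expanding, this is linear in p: (-1176)p + (1176) = 0.
So p = 1.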